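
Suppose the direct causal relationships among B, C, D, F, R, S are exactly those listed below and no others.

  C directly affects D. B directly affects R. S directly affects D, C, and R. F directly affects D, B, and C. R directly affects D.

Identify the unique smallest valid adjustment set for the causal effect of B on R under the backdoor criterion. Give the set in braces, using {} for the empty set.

{}

Variables eligible for adjustment (non-descendants of B, excluding B and R): {C, F, S}.
Backdoor paths from B to R:
  P1: B <- F -> C <- S -> R
  P2: B <- F -> C <- S -> D <- R
  P3: B <- F -> C -> D <- S -> R
  P4: B <- F -> C -> D <- R
  P5: B <- F -> D <- S -> R
  P6: B <- F -> D <- R
  P7: B <- F -> D <- C <- S -> R
Each backdoor path contains an unconditioned collider, so every path is already blocked with the empty conditioning set:
  P1: blocked at collider C (neither it nor any descendant is in the conditioning set).
  P2: blocked at collider C (neither it nor any descendant is in the conditioning set).
  P3: blocked at collider D (neither it nor any descendant is in the conditioning set).
  P4: blocked at collider D (neither it nor any descendant is in the conditioning set).
  P5: blocked at collider D (neither it nor any descendant is in the conditioning set).
  P6: blocked at collider D (neither it nor any descendant is in the conditioning set).
  P7: blocked at collider D (neither it nor any descendant is in the conditioning set).
The empty set is therefore the unique smallest valid set.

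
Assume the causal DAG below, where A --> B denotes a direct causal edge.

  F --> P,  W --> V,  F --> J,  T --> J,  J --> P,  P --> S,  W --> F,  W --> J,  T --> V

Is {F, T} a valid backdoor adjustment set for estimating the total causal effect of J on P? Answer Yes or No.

Backdoor paths from J to P (paths whose first edge points into J):
  P1: J <- T -> V <- W -> F -> P
  P2: J <- W -> F -> P
  P3: J <- F -> P
Condition 1 (no descendant of J in the set): holds — descendants of J are {P, S}; none are in {F, T}.
Condition 2 (every backdoor path blocked by {F, T}):
  P1: blocked at fork node T ∈ conditioning set.
  P2: blocked at chain node F ∈ conditioning set.
  P3: blocked at fork node F ∈ conditioning set.
{F, T} satisfies the backdoor criterion.

Yes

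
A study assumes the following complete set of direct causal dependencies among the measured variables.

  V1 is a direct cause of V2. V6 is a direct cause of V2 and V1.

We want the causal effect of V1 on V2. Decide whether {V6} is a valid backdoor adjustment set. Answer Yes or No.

Backdoor paths from V1 to V2 (paths whose first edge points into V1):
  P1: V1 <- V6 -> V2
Condition 1 (no descendant of V1 in the set): holds — descendants of V1 are {V2}; none are in {V6}.
Condition 2 (every backdoor path blocked by {V6}):
  P1: blocked at fork node V6 ∈ conditioning set.
{V6} satisfies the backdoor criterion.

Yes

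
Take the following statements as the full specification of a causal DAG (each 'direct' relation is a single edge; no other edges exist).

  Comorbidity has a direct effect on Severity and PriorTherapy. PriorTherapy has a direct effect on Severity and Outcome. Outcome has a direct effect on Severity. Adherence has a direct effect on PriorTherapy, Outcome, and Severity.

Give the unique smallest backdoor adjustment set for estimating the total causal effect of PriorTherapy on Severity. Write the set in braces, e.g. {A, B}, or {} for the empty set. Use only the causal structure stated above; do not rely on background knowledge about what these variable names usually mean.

{Adherence, Comorbidity}

Variables eligible for adjustment (non-descendants of PriorTherapy, excluding PriorTherapy and Severity): {Adherence, Comorbidity}.
Backdoor paths from PriorTherapy to Severity:
  P1: PriorTherapy <- Comorbidity -> Severity
  P2: PriorTherapy <- Adherence -> Outcome -> Severity
  P3: PriorTherapy <- Adherence -> Severity
The empty set is not sufficient: P1 (PriorTherapy <- Comorbidity -> Severity) has no collider blocking it and no conditioned non-collider, so it is open.
Try {Adherence, Comorbidity}:
  P1: blocked at fork node Comorbidity ∈ conditioning set.
  P2: blocked at fork node Adherence ∈ conditioning set.
  P3: blocked at fork node Adherence ∈ conditioning set.
{Adherence, Comorbidity} contains no descendant of PriorTherapy and blocks every backdoor path.
Every element of {Adherence, Comorbidity} is needed (dropping Adherence leaves P2 open; dropping Comorbidity leaves P1 open), so no proper subset is valid.
Among all size-2 subsets of the eligible variables, only {Adherence, Comorbidity} blocks every backdoor path, so it is the unique smallest valid adjustment set.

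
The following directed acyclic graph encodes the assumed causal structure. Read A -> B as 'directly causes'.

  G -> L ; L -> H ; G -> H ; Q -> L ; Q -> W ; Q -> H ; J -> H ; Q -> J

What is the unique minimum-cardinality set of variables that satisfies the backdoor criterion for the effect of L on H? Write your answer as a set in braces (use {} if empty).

Variables eligible for adjustment (non-descendants of L, excluding L and H): {G, J, Q, W}.
Backdoor paths from L to H:
  P1: L <- G -> H
  P2: L <- Q -> J -> H
  P3: L <- Q -> H
The empty set is not sufficient: P1 (L <- G -> H) has no collider blocking it and no conditioned non-collider, so it is open.
Try {G, Q}:
  P1: blocked at fork node G ∈ conditioning set.
  P2: blocked at fork node Q ∈ conditioning set.
  P3: blocked at fork node Q ∈ conditioning set.
{G, Q} contains no descendant of L and blocks every backdoor path.
Every element of {G, Q} is needed (dropping G leaves P1 open; dropping Q leaves P2 open), so no proper subset is valid.
Among all size-2 subsets of the eligible variables, only {G, Q} blocks every backdoor path, so it is the unique smallest valid adjustment set.

{G, Q}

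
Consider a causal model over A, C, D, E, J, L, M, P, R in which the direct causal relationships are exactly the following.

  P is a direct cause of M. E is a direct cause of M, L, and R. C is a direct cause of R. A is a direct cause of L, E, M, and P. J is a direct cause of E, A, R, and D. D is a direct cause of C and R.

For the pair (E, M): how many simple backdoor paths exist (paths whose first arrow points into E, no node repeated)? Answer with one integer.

4

A backdoor path from E to M is any simple undirected path whose first edge points into E (i.e. leaves E via a parent).
Parents of E: {A, J}.
Enumerating:
  P1: E <- J -> A -> P -> M
  P2: E <- J -> A -> M
  P3: E <- A -> P -> M
  P4: E <- A -> M
That exhausts the simple backdoor paths. Count: 4.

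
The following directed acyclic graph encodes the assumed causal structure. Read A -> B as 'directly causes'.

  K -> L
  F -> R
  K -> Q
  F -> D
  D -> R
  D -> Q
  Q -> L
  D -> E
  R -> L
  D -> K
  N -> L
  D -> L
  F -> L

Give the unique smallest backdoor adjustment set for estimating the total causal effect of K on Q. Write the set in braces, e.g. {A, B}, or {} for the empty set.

Variables eligible for adjustment (non-descendants of K, excluding K and Q): {D, E, F, N, R}.
Backdoor paths from K to Q:
  P1: K <- D <- F -> R -> L <- Q
  P2: K <- D <- F -> L <- Q
  P3: K <- D -> Q
  P4: K <- D -> R <- F -> L <- Q
  P5: K <- D -> R -> L <- Q
  P6: K <- D -> L <- Q
The empty set is not sufficient: P3 (K <- D -> Q) has no collider blocking it and no conditioned non-collider, so it is open.
Try {D}:
  P1: blocked at chain node D ∈ conditioning set.
  P2: blocked at chain node D ∈ conditioning set.
  P3: blocked at fork node D ∈ conditioning set.
  P4: blocked at fork node D ∈ conditioning set.
  P5: blocked at fork node D ∈ conditioning set.
  P6: blocked at fork node D ∈ conditioning set.
{D} contains no descendant of K and blocks every backdoor path.
No other singleton works — e.g. {F} leaves P3 open — so {D} is the unique smallest valid adjustment set.

{D}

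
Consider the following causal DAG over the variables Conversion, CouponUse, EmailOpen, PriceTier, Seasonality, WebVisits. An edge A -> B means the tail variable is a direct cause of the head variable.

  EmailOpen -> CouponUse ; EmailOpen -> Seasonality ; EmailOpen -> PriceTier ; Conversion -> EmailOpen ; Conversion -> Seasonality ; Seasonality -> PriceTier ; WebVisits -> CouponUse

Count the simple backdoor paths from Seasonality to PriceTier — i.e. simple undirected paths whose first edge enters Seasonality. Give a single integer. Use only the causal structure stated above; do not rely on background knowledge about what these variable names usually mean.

A backdoor path from Seasonality to PriceTier is any simple undirected path whose first edge points into Seasonality (i.e. leaves Seasonality via a parent).
Parents of Seasonality: {Conversion, EmailOpen}.
Enumerating:
  P1: Seasonality <- Conversion -> EmailOpen -> PriceTier
  P2: Seasonality <- EmailOpen -> PriceTier
That exhausts the simple backdoor paths. Count: 2.

2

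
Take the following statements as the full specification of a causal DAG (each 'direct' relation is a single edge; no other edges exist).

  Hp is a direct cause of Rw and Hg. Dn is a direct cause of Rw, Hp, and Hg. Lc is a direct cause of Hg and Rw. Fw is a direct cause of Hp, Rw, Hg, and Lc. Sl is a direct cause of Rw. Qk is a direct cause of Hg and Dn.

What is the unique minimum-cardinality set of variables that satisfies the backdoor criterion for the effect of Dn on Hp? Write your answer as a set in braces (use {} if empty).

{}

Variables eligible for adjustment (non-descendants of Dn, excluding Dn and Hp): {Fw, Lc, Qk, Sl}.
Backdoor paths from Dn to Hp:
  P1: Dn <- Qk -> Hg <- Fw -> Lc -> Rw <- Hp
  P2: Dn <- Qk -> Hg <- Fw -> Hp
  P3: Dn <- Qk -> Hg <- Fw -> Rw <- Hp
  P4: Dn <- Qk -> Hg <- Lc <- Fw -> Hp
  P5: Dn <- Qk -> Hg <- Lc <- Fw -> Rw <- Hp
  P6: Dn <- Qk -> Hg <- Lc -> Rw <- Fw -> Hp
  P7: Dn <- Qk -> Hg <- Lc -> Rw <- Hp
  P8: Dn <- Qk -> Hg <- Hp
Each backdoor path contains an unconditioned collider, so every path is already blocked with the empty conditioning set:
  P1: blocked at collider Hg (neither it nor any descendant is in the conditioning set).
  P2: blocked at collider Hg (neither it nor any descendant is in the conditioning set).
  P3: blocked at collider Hg (neither it nor any descendant is in the conditioning set).
  P4: blocked at collider Hg (neither it nor any descendant is in the conditioning set).
  P5: blocked at collider Hg (neither it nor any descendant is in the conditioning set).
  P6: blocked at collider Hg (neither it nor any descendant is in the conditioning set).
  P7: blocked at collider Hg (neither it nor any descendant is in the conditioning set).
  P8: blocked at collider Hg (neither it nor any descendant is in the conditioning set).
The empty set is therefore the unique smallest valid set.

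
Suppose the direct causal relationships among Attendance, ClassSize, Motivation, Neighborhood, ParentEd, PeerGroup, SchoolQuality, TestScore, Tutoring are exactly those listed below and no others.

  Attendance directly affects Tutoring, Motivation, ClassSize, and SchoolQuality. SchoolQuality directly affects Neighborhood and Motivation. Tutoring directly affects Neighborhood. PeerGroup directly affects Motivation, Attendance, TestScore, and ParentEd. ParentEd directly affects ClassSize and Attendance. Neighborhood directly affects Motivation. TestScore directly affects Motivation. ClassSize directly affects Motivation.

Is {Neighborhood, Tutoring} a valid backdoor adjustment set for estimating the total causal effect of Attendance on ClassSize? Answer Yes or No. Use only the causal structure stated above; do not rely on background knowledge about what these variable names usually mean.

Backdoor paths from Attendance to ClassSize (paths whose first edge points into Attendance):
  P1: Attendance <- PeerGroup -> ParentEd -> ClassSize
  P2: Attendance <- PeerGroup -> TestScore -> Motivation <- ClassSize
  P3: Attendance <- PeerGroup -> Motivation <- ClassSize
  P4: Attendance <- ParentEd <- PeerGroup -> TestScore -> Motivation <- ClassSize
  P5: Attendance <- ParentEd <- PeerGroup -> Motivation <- ClassSize
  P6: Attendance <- ParentEd -> ClassSize
Condition 1 (no descendant of Attendance in the set): FAILS — Neighborhood and Tutoring are descendants of Attendance.
Condition 2 (every backdoor path blocked by {Neighborhood, Tutoring}):
  P1: open — no interior node is in the conditioning set.
  P2: blocked at collider Motivation (neither it nor any descendant is in the conditioning set).
  P3: blocked at collider Motivation (neither it nor any descendant is in the conditioning set).
  P4: blocked at collider Motivation (neither it nor any descendant is in the conditioning set).
  P5: blocked at collider Motivation (neither it nor any descendant is in the conditioning set).
  P6: open — no interior node is in the conditioning set.
{Neighborhood, Tutoring} does not satisfy the backdoor criterion.

No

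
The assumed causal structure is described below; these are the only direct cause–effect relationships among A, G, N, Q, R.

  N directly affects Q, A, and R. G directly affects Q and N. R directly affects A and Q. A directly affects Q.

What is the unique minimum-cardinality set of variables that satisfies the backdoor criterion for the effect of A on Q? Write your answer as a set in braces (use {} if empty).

{N, R}

Variables eligible for adjustment (non-descendants of A, excluding A and Q): {G, N, R}.
Backdoor paths from A to Q:
  P1: A <- N <- G -> Q
  P2: A <- N -> R -> Q
  P3: A <- N -> Q
  P4: A <- R <- N <- G -> Q
  P5: A <- R <- N -> Q
  P6: A <- R -> Q
The empty set is not sufficient: P1 (A <- N <- G -> Q) has no collider blocking it and no conditioned non-collider, so it is open.
Try {N, R}:
  P1: blocked at chain node N ∈ conditioning set.
  P2: blocked at fork node N ∈ conditioning set.
  P3: blocked at fork node N ∈ conditioning set.
  P4: blocked at chain node R ∈ conditioning set.
  P5: blocked at chain node R ∈ conditioning set.
  P6: blocked at fork node R ∈ conditioning set.
{N, R} contains no descendant of A and blocks every backdoor path.
Every element of {N, R} is needed (dropping N leaves P1 open; dropping R leaves P6 open), so no proper subset is valid.
Among all size-2 subsets of the eligible variables, only {N, R} blocks every backdoor path, so it is the unique smallest valid adjustment set.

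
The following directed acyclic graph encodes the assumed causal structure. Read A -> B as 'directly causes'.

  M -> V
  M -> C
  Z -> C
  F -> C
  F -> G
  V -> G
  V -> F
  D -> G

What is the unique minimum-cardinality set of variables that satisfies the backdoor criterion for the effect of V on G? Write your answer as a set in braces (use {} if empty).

Variables eligible for adjustment (non-descendants of V, excluding V and G): {D, M, Z}.
Backdoor paths from V to G:
  P1: V <- M -> C <- F -> G
Each backdoor path contains an unconditioned collider, so every path is already blocked with the empty conditioning set:
  P1: blocked at collider C (neither it nor any descendant is in the conditioning set).
The empty set is therefore the unique smallest valid set.

{}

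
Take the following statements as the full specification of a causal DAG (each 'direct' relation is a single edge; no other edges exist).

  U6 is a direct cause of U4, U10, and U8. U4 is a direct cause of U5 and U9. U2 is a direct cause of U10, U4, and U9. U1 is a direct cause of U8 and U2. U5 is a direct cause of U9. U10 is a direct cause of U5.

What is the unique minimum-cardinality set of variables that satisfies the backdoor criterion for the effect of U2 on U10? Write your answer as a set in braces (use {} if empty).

{}

Variables eligible for adjustment (non-descendants of U2, excluding U2 and U10): {U1, U6, U8}.
Backdoor paths from U2 to U10:
  P1: U2 <- U1 -> U8 <- U6 -> U10
  P2: U2 <- U1 -> U8 <- U6 -> U4 -> U5 <- U10
  P3: U2 <- U1 -> U8 <- U6 -> U4 -> U9 <- U5 <- U10
Each backdoor path contains an unconditioned collider, so every path is already blocked with the empty conditioning set:
  P1: blocked at collider U8 (neither it nor any descendant is in the conditioning set).
  P2: blocked at collider U8 (neither it nor any descendant is in the conditioning set).
  P3: blocked at collider U8 (neither it nor any descendant is in the conditioning set).
The empty set is therefore the unique smallest valid set.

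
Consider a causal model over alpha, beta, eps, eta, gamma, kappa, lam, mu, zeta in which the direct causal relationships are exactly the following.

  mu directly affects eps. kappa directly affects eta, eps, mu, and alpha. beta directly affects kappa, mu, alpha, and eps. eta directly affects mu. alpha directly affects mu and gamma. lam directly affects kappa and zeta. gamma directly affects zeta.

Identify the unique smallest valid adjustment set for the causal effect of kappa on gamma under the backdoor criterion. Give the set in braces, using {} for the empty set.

{beta}

Variables eligible for adjustment (non-descendants of kappa, excluding kappa and gamma): {beta, lam}.
Backdoor paths from kappa to gamma:
  P1: kappa <- beta -> alpha -> gamma
  P2: kappa <- beta -> mu <- alpha -> gamma
  P3: kappa <- beta -> eps <- mu <- alpha -> gamma
  P4: kappa <- lam -> zeta <- gamma
The empty set is not sufficient: P1 (kappa <- beta -> alpha -> gamma) has no collider blocking it and no conditioned non-collider, so it is open.
Try {beta}:
  P1: blocked at fork node beta ∈ conditioning set.
  P2: blocked at fork node beta ∈ conditioning set.
  P3: blocked at fork node beta ∈ conditioning set.
  P4: blocked at collider zeta (neither it nor any descendant is in the conditioning set).
{beta} contains no descendant of kappa and blocks every backdoor path.
No other singleton works — e.g. {lam} leaves P1 open — so {beta} is the unique smallest valid adjustment set.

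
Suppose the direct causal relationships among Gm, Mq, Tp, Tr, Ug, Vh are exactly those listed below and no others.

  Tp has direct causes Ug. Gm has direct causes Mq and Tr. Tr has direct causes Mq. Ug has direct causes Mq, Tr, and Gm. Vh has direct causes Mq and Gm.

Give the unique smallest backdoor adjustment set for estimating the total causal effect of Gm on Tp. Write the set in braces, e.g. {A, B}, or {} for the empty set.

{Mq, Tr}

Variables eligible for adjustment (non-descendants of Gm, excluding Gm and Tp): {Mq, Tr}.
Backdoor paths from Gm to Tp:
  P1: Gm <- Mq -> Tr -> Ug -> Tp
  P2: Gm <- Mq -> Ug -> Tp
  P3: Gm <- Tr <- Mq -> Ug -> Tp
  P4: Gm <- Tr -> Ug -> Tp
The empty set is not sufficient: P1 (Gm <- Mq -> Tr -> Ug -> Tp) has no collider blocking it and no conditioned non-collider, so it is open.
Try {Mq, Tr}:
  P1: blocked at fork node Mq ∈ conditioning set.
  P2: blocked at fork node Mq ∈ conditioning set.
  P3: blocked at chain node Tr ∈ conditioning set.
  P4: blocked at fork node Tr ∈ conditioning set.
{Mq, Tr} contains no descendant of Gm and blocks every backdoor path.
Every element of {Mq, Tr} is needed (dropping Mq leaves P2 open; dropping Tr leaves P4 open), so no proper subset is valid.
Among all size-2 subsets of the eligible variables, only {Mq, Tr} blocks every backdoor path, so it is the unique smallest valid adjustment set.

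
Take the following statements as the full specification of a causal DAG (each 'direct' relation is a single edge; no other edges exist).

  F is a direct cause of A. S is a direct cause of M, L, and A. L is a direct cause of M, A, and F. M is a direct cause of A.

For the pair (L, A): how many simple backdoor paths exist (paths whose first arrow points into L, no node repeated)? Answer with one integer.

A backdoor path from L to A is any simple undirected path whose first edge points into L (i.e. leaves L via a parent).
Parents of L: {S}.
Enumerating:
  P1: L <- S -> M -> A
  P2: L <- S -> A
That exhausts the simple backdoor paths. Count: 2.

2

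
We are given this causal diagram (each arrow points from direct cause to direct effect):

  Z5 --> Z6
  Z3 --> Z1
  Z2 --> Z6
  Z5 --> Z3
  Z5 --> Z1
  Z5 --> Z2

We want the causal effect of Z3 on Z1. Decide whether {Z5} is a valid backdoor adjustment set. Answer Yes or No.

Yes

Backdoor paths from Z3 to Z1 (paths whose first edge points into Z3):
  P1: Z3 <- Z5 -> Z1
Condition 1 (no descendant of Z3 in the set): holds — descendants of Z3 are {Z1}; none are in {Z5}.
Condition 2 (every backdoor path blocked by {Z5}):
  P1: blocked at fork node Z5 ∈ conditioning set.
{Z5} satisfies the backdoor criterion.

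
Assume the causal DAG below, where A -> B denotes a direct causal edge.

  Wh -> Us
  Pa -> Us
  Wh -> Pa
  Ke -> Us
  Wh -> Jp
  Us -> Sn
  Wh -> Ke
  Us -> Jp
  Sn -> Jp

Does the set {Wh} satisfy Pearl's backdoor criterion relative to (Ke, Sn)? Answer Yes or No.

Yes

Backdoor paths from Ke to Sn (paths whose first edge points into Ke):
  P1: Ke <- Wh -> Pa -> Us -> Sn
  P2: Ke <- Wh -> Pa -> Us -> Jp <- Sn
  P3: Ke <- Wh -> Us -> Sn
  P4: Ke <- Wh -> Us -> Jp <- Sn
  P5: Ke <- Wh -> Jp <- Us -> Sn
  P6: Ke <- Wh -> Jp <- Sn
Condition 1 (no descendant of Ke in the set): holds — descendants of Ke are {Jp, Sn, Us}; none are in {Wh}.
Condition 2 (every backdoor path blocked by {Wh}):
  P1: blocked at fork node Wh ∈ conditioning set.
  P2: blocked at fork node Wh ∈ conditioning set.
  P3: blocked at fork node Wh ∈ conditioning set.
  P4: blocked at fork node Wh ∈ conditioning set.
  P5: blocked at fork node Wh ∈ conditioning set.
  P6: blocked at fork node Wh ∈ conditioning set.
{Wh} satisfies the backdoor criterion.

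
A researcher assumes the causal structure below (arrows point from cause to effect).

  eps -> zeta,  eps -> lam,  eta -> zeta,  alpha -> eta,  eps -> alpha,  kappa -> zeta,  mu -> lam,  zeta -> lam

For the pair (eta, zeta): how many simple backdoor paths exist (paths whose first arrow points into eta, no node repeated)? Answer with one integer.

A backdoor path from eta to zeta is any simple undirected path whose first edge points into eta (i.e. leaves eta via a parent).
Parents of eta: {alpha}.
Enumerating:
  P1: eta <- alpha <- eps -> zeta
  P2: eta <- alpha <- eps -> lam <- zeta
That exhausts the simple backdoor paths. Count: 2.

2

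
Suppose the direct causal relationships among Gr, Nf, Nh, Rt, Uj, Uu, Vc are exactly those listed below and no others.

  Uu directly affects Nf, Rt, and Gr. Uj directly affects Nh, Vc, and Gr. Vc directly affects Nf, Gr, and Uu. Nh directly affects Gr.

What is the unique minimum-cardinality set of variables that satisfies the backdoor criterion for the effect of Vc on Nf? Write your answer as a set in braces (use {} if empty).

Variables eligible for adjustment (non-descendants of Vc, excluding Vc and Nf): {Nh, Uj}.
Backdoor paths from Vc to Nf:
  P1: Vc <- Uj -> Nh -> Gr <- Uu -> Nf
  P2: Vc <- Uj -> Gr <- Uu -> Nf
Each backdoor path contains an unconditioned collider, so every path is already blocked with the empty conditioning set:
  P1: blocked at collider Gr (neither it nor any descendant is in the conditioning set).
  P2: blocked at collider Gr (neither it nor any descendant is in the conditioning set).
The empty set is therefore the unique smallest valid set.

{}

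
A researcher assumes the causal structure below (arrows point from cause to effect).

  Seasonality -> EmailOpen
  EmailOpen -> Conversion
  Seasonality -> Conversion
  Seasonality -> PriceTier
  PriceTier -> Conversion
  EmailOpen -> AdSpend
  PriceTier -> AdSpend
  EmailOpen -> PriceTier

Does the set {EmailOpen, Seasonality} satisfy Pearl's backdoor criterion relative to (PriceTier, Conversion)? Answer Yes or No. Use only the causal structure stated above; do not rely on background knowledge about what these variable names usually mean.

Backdoor paths from PriceTier to Conversion (paths whose first edge points into PriceTier):
  P1: PriceTier <- Seasonality -> EmailOpen -> Conversion
  P2: PriceTier <- Seasonality -> Conversion
  P3: PriceTier <- EmailOpen <- Seasonality -> Conversion
  P4: PriceTier <- EmailOpen -> Conversion
Condition 1 (no descendant of PriceTier in the set): holds — descendants of PriceTier are {AdSpend, Conversion}; none are in {EmailOpen, Seasonality}.
Condition 2 (every backdoor path blocked by {EmailOpen, Seasonality}):
  P1: blocked at fork node Seasonality ∈ conditioning set.
  P2: blocked at fork node Seasonality ∈ conditioning set.
  P3: blocked at chain node EmailOpen ∈ conditioning set.
  P4: blocked at fork node EmailOpen ∈ conditioning set.
{EmailOpen, Seasonality} satisfies the backdoor criterion.

Yes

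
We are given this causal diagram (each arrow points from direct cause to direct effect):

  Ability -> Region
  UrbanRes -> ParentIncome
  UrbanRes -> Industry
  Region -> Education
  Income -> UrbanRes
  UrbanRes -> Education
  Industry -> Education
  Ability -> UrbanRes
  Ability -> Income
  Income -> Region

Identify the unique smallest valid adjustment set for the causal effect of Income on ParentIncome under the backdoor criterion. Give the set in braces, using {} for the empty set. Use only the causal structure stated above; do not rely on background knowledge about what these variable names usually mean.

Variables eligible for adjustment (non-descendants of Income, excluding Income and ParentIncome): {Ability}.
Backdoor paths from Income to ParentIncome:
  P1: Income <- Ability -> UrbanRes -> ParentIncome
  P2: Income <- Ability -> Region -> Education <- UrbanRes -> ParentIncome
  P3: Income <- Ability -> Region -> Education <- Industry <- UrbanRes -> ParentIncome
The empty set is not sufficient: P1 (Income <- Ability -> UrbanRes -> ParentIncome) has no collider blocking it and no conditioned non-collider, so it is open.
Try {Ability}:
  P1: blocked at fork node Ability ∈ conditioning set.
  P2: blocked at fork node Ability ∈ conditioning set.
  P3: blocked at fork node Ability ∈ conditioning set.
{Ability} contains no descendant of Income and blocks every backdoor path.
{Ability} is the unique smallest valid adjustment set.

{Ability}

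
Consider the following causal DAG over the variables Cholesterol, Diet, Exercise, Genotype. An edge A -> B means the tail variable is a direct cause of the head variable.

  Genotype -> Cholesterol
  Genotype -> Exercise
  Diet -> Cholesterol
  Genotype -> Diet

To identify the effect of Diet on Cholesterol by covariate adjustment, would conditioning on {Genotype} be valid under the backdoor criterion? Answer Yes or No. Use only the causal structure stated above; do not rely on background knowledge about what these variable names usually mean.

Yes

Backdoor paths from Diet to Cholesterol (paths whose first edge points into Diet):
  P1: Diet <- Genotype -> Cholesterol
Condition 1 (no descendant of Diet in the set): holds — descendants of Diet are {Cholesterol}; none are in {Genotype}.
Condition 2 (every backdoor path blocked by {Genotype}):
  P1: blocked at fork node Genotype ∈ conditioning set.
{Genotype} satisfies the backdoor criterion.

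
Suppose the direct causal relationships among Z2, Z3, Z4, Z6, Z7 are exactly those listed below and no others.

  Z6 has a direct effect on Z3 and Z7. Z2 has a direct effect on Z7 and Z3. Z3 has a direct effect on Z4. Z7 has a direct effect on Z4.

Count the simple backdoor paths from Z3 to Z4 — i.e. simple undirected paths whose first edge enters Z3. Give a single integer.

A backdoor path from Z3 to Z4 is any simple undirected path whose first edge points into Z3 (i.e. leaves Z3 via a parent).
Parents of Z3: {Z2, Z6}.
Enumerating:
  P1: Z3 <- Z2 -> Z7 -> Z4
  P2: Z3 <- Z6 -> Z7 -> Z4
That exhausts the simple backdoor paths. Count: 2.

2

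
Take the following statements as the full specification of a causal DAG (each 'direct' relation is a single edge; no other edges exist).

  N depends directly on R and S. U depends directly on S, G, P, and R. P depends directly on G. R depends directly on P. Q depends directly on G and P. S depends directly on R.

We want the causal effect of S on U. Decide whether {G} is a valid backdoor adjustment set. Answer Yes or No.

No

Backdoor paths from S to U (paths whose first edge points into S):
  P1: S <- R <- P <- G -> U
  P2: S <- R <- P -> U
  P3: S <- R <- P -> Q <- G -> U
  P4: S <- R -> U
Condition 1 (no descendant of S in the set): holds — descendants of S are {N, U}; none are in {G}.
Condition 2 (every backdoor path blocked by {G}):
  P1: blocked at fork node G ∈ conditioning set.
  P2: open — no interior node is in the conditioning set.
  P3: blocked at collider Q (neither it nor any descendant is in the conditioning set).
  P4: open — no interior node is in the conditioning set.
{G} does not satisfy the backdoor criterion.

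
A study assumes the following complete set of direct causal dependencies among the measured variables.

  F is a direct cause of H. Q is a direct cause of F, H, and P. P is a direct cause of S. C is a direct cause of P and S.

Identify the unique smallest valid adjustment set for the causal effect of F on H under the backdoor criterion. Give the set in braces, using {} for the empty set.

{Q}

Variables eligible for adjustment (non-descendants of F, excluding F and H): {C, P, Q, S}.
Backdoor paths from F to H:
  P1: F <- Q -> H
The empty set is not sufficient: P1 (F <- Q -> H) has no collider blocking it and no conditioned non-collider, so it is open.
Try {Q}:
  P1: blocked at fork node Q ∈ conditioning set.
{Q} contains no descendant of F and blocks every backdoor path.
No other singleton works — e.g. {C} leaves P1 open — so {Q} is the unique smallest valid adjustment set.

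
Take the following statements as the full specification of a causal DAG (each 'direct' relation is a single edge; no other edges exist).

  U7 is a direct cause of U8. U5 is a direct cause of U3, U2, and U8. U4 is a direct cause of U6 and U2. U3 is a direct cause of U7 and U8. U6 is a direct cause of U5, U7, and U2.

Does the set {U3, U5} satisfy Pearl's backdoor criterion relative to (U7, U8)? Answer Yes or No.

Yes

Backdoor paths from U7 to U8 (paths whose first edge points into U7):
  P1: U7 <- U6 <- U4 -> U2 <- U5 -> U3 -> U8
  P2: U7 <- U6 <- U4 -> U2 <- U5 -> U8
  P3: U7 <- U6 -> U5 -> U3 -> U8
  P4: U7 <- U6 -> U5 -> U8
  P5: U7 <- U6 -> U2 <- U5 -> U3 -> U8
  P6: U7 <- U6 -> U2 <- U5 -> U8
  P7: U7 <- U3 <- U5 -> U8
  P8: U7 <- U3 -> U8
Condition 1 (no descendant of U7 in the set): holds — descendants of U7 are {U8}; none are in {U3, U5}.
Condition 2 (every backdoor path blocked by {U3, U5}):
  P1: blocked at collider U2 (neither it nor any descendant is in the conditioning set).
  P2: blocked at collider U2 (neither it nor any descendant is in the conditioning set).
  P3: blocked at chain node U5 ∈ conditioning set.
  P4: blocked at chain node U5 ∈ conditioning set.
  P5: blocked at collider U2 (neither it nor any descendant is in the conditioning set).
  P6: blocked at collider U2 (neither it nor any descendant is in the conditioning set).
  P7: blocked at chain node U3 ∈ conditioning set.
  P8: blocked at fork node U3 ∈ conditioning set.
{U3, U5} satisfies the backdoor criterion.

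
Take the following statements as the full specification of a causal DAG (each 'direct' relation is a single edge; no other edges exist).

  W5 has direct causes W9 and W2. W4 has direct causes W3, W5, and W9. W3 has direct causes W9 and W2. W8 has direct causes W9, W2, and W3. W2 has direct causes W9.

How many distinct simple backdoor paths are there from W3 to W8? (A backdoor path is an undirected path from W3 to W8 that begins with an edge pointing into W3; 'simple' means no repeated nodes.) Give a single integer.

A backdoor path from W3 to W8 is any simple undirected path whose first edge points into W3 (i.e. leaves W3 via a parent).
Parents of W3: {W2, W9}.
Enumerating:
  P1: W3 <- W9 -> W2 -> W8
  P2: W3 <- W9 -> W8
  P3: W3 <- W9 -> W5 <- W2 -> W8
  P4: W3 <- W9 -> W4 <- W5 <- W2 -> W8
  P5: W3 <- W2 <- W9 -> W8
  P6: W3 <- W2 -> W8
  P7: W3 <- W2 -> W5 <- W9 -> W8
  P8: W3 <- W2 -> W5 -> W4 <- W9 -> W8
That exhausts the simple backdoor paths. Count: 8.

8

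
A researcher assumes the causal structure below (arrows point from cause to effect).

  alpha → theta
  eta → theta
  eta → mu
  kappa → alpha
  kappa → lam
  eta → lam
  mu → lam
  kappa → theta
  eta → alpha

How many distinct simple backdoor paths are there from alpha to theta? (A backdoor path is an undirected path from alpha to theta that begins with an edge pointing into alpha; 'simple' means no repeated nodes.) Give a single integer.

A backdoor path from alpha to theta is any simple undirected path whose first edge points into alpha (i.e. leaves alpha via a parent).
Parents of alpha: {eta, kappa}.
Enumerating:
  P1: alpha <- kappa -> lam <- eta -> theta
  P2: alpha <- kappa -> lam <- mu <- eta -> theta
  P3: alpha <- kappa -> theta
  P4: alpha <- eta -> mu -> lam <- kappa -> theta
  P5: alpha <- eta -> lam <- kappa -> theta
  P6: alpha <- eta -> theta
That exhausts the simple backdoor paths. Count: 6.

6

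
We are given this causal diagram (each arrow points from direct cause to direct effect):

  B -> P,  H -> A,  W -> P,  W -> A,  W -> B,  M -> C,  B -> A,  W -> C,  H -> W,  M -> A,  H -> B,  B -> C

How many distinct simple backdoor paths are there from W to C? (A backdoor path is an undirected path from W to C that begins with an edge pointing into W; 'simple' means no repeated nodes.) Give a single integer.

A backdoor path from W to C is any simple undirected path whose first edge points into W (i.e. leaves W via a parent).
Parents of W: {H}.
Enumerating:
  P1: W <- H -> B -> C
  P2: W <- H -> B -> A <- M -> C
  P3: W <- H -> A <- M -> C
  P4: W <- H -> A <- B -> C
That exhausts the simple backdoor paths. Count: 4.

4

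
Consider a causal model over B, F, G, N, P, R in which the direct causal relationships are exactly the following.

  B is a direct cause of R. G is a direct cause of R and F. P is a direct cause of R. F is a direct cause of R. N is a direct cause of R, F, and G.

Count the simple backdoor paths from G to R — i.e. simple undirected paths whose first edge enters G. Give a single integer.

A backdoor path from G to R is any simple undirected path whose first edge points into G (i.e. leaves G via a parent).
Parents of G: {N}.
Enumerating:
  P1: G <- N -> F -> R
  P2: G <- N -> R
That exhausts the simple backdoor paths. Count: 2.

2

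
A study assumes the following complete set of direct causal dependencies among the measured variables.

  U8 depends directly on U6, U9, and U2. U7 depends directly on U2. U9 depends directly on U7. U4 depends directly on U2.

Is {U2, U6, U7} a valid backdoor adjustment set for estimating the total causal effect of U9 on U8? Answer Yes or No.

Yes

Backdoor paths from U9 to U8 (paths whose first edge points into U9):
  P1: U9 <- U7 <- U2 -> U8
Condition 1 (no descendant of U9 in the set): holds — descendants of U9 are {U8}; none are in {U2, U6, U7}.
Condition 2 (every backdoor path blocked by {U2, U6, U7}):
  P1: blocked at chain node U7 ∈ conditioning set.
{U2, U6, U7} satisfies the backdoor criterion.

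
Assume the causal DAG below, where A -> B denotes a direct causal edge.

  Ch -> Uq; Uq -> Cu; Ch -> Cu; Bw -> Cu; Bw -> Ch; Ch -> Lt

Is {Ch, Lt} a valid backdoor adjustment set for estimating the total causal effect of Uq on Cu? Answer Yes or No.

Backdoor paths from Uq to Cu (paths whose first edge points into Uq):
  P1: Uq <- Ch <- Bw -> Cu
  P2: Uq <- Ch -> Cu
Condition 1 (no descendant of Uq in the set): holds — descendants of Uq are {Cu}; none are in {Ch, Lt}.
Condition 2 (every backdoor path blocked by {Ch, Lt}):
  P1: blocked at chain node Ch ∈ conditioning set.
  P2: blocked at fork node Ch ∈ conditioning set.
{Ch, Lt} satisfies the backdoor criterion.

Yes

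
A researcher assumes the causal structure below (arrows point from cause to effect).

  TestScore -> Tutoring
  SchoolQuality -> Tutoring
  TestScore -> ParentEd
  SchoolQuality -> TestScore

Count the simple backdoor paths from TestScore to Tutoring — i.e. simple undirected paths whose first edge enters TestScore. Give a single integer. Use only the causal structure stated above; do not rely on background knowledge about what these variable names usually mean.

1

A backdoor path from TestScore to Tutoring is any simple undirected path whose first edge points into TestScore (i.e. leaves TestScore via a parent).
Parents of TestScore: {SchoolQuality}.
Enumerating:
  P1: TestScore <- SchoolQuality -> Tutoring
That exhausts the simple backdoor paths. Count: 1.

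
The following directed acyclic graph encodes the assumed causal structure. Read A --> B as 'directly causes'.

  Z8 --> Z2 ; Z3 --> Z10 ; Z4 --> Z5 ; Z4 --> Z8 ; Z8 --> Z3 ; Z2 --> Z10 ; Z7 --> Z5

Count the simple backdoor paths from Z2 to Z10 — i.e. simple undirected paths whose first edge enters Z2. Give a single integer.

A backdoor path from Z2 to Z10 is any simple undirected path whose first edge points into Z2 (i.e. leaves Z2 via a parent).
Parents of Z2: {Z8}.
Enumerating:
  P1: Z2 <- Z8 -> Z3 -> Z10
That exhausts the simple backdoor paths. Count: 1.

1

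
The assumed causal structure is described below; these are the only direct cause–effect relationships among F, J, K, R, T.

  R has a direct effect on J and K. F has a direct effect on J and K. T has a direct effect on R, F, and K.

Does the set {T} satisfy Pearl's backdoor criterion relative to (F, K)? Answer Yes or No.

Yes

Backdoor paths from F to K (paths whose first edge points into F):
  P1: F <- T -> R -> K
  P2: F <- T -> K
Condition 1 (no descendant of F in the set): holds — descendants of F are {J, K}; none are in {T}.
Condition 2 (every backdoor path blocked by {T}):
  P1: blocked at fork node T ∈ conditioning set.
  P2: blocked at fork node T ∈ conditioning set.
{T} satisfies the backdoor criterion.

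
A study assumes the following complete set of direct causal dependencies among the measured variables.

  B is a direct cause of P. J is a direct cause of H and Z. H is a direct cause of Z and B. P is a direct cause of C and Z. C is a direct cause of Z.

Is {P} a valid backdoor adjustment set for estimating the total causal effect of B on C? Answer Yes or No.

No

Backdoor paths from B to C (paths whose first edge points into B):
  P1: B <- H <- J -> Z <- P -> C
  P2: B <- H <- J -> Z <- C
  P3: B <- H -> Z <- P -> C
  P4: B <- H -> Z <- C
Condition 1 (no descendant of B in the set): FAILS — P is a descendant of B.
Condition 2 (every backdoor path blocked by {P}):
  P1: blocked at collider Z (neither it nor any descendant is in the conditioning set).
  P2: blocked at collider Z (neither it nor any descendant is in the conditioning set).
  P3: blocked at collider Z (neither it nor any descendant is in the conditioning set).
  P4: blocked at collider Z (neither it nor any descendant is in the conditioning set).
{P} does not satisfy the backdoor criterion.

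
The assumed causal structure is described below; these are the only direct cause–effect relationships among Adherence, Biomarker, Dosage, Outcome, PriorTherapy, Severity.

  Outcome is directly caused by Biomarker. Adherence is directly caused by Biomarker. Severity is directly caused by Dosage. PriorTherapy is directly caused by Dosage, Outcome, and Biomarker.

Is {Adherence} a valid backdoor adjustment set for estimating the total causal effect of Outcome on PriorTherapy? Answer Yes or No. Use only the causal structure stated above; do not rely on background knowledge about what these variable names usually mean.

No

Backdoor paths from Outcome to PriorTherapy (paths whose first edge points into Outcome):
  P1: Outcome <- Biomarker -> PriorTherapy
Condition 1 (no descendant of Outcome in the set): holds — descendants of Outcome are {PriorTherapy}; none are in {Adherence}.
Condition 2 (every backdoor path blocked by {Adherence}):
  P1: open — no interior node is in the conditioning set.
{Adherence} does not satisfy the backdoor criterion.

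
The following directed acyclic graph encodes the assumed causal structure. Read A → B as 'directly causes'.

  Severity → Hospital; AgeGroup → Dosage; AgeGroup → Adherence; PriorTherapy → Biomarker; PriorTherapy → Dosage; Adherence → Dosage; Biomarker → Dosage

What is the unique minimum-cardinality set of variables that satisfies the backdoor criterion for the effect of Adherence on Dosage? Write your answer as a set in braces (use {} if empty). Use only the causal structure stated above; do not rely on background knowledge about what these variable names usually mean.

Variables eligible for adjustment (non-descendants of Adherence, excluding Adherence and Dosage): {AgeGroup, Biomarker, Hospital, PriorTherapy, Severity}.
Backdoor paths from Adherence to Dosage:
  P1: Adherence <- AgeGroup -> Dosage
The empty set is not sufficient: P1 (Adherence <- AgeGroup -> Dosage) has no collider blocking it and no conditioned non-collider, so it is open.
Try {AgeGroup}:
  P1: blocked at fork node AgeGroup ∈ conditioning set.
{AgeGroup} contains no descendant of Adherence and blocks every backdoor path.
No other singleton works — e.g. {Severity} leaves P1 open — so {AgeGroup} is the unique smallest valid adjustment set.

{AgeGroup}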